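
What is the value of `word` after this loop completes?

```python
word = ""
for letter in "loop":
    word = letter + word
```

Let's trace through this code step by step.

Initialize: word = ''
Entering loop: for letter in "loop":
After iteration 1: letter = 'l', word = 'l'
After iteration 2: letter = 'o', word = 'ol'
After iteration 3: letter = 'o', word = 'ool'
After iteration 4: letter = 'p', word = 'pool'
Loop ends.

Final answer: 'pool'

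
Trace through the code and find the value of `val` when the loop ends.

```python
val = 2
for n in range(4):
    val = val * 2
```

Let's trace through this code step by step.

Initialize: val = 2
Entering loop: for n in range(4):
After iteration 1: n = 0, val = 4
After iteration 2: n = 1, val = 8
After iteration 3: n = 2, val = 16
After iteration 4: n = 3, val = 32
Loop ends.

Final answer: 32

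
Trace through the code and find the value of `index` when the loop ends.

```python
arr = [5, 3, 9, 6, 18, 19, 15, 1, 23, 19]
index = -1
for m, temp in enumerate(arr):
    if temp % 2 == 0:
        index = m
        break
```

Let's trace through this code step by step.

Initialize: arr = [5, 3, 9, 6, 18, 19, 15, 1, 23, 19]
Initialize: index = -1
Entering loop: for m, temp in enumerate(arr):
After iteration 1: m = 0, temp = 5, index = -1
After iteration 2: m = 1, temp = 3, index = -1
After iteration 3: m = 2, temp = 9, index = -1
After iteration 4: m = 3, temp = 6, index = 3
Loop ends.

Final answer: 3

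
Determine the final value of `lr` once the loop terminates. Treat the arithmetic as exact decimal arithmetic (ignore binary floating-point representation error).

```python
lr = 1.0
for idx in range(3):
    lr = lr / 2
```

Let's trace through this code step by step.

Initialize: lr = 1.0
Entering loop: for idx in range(3):
After iteration 1: idx = 0, lr = 0.5
After iteration 2: idx = 1, lr = 0.25
After iteration 3: idx = 2, lr = 0.125
Loop ends.

Final answer: 0.125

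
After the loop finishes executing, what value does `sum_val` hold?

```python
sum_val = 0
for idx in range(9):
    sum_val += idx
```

Let's trace through this code step by step.

Initialize: sum_val = 0
Entering loop: for idx in range(9):
After iteration 1: idx = 0, sum_val = 0
After iteration 2: idx = 1, sum_val = 1
After iteration 3: idx = 2, sum_val = 3
After iteration 4: idx = 3, sum_val = 6
After iteration 5: idx = 4, sum_val = 10
After iteration 6: idx = 5, sum_val = 15
After iteration 7: idx = 6, sum_val = 21
After iteration 8: idx = 7, sum_val = 28
After iteration 9: idx = 8, sum_val = 36
Loop ends.

Final answer: 36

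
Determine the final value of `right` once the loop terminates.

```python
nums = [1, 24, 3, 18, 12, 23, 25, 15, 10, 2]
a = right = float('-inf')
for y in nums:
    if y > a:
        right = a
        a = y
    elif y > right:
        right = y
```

Let's trace through this code step by step.

Initialize: nums = [1, 24, 3, 18, 12, 23, 25, 15, 10, 2]
Initialize: a = -inf
Initialize: right = -inf
Entering loop: for y in nums:
After iteration 1: y = 1, a = 1, right = -inf
After iteration 2: y = 24, a = 24, right = 1
After iteration 3: y = 3, a = 24, right = 3
After iteration 4: y = 18, a = 24, right = 18
After iteration 5: y = 12, a = 24, right = 18
After iteration 6: y = 23, a = 24, right = 23
After iteration 7: y = 25, a = 25, right = 24
After iteration 8: y = 15, a = 25, right = 24
After iteration 9: y = 10, a = 25, right = 24
After iteration 10: y = 2, a = 25, right = 24
Loop ends.

Final answer: 24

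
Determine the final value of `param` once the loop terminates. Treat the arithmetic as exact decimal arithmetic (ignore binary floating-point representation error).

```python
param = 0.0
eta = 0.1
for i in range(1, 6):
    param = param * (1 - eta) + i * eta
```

Let's trace through this code step by step.

Initialize: param = 0.0
Initialize: eta = 0.1
Entering loop: for i in range(1, 6):
After iteration 1: i = 1, param = 0.1
After iteration 2: i = 2, param = 0.29
After iteration 3: i = 3, param = 0.561
After iteration 4: i = 4, param = 0.9049
After iteration 5: i = 5, param = 1.31441
Loop ends.

Final answer: 1.31441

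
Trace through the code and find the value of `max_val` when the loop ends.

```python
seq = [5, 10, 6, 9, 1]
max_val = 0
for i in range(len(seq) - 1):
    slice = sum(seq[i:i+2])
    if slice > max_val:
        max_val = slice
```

Let's trace through this code step by step.

Initialize: seq = [5, 10, 6, 9, 1]
Initialize: max_val = 0
Entering loop: for i in range(len(seq) - 1):
After iteration 1: i = 0, max_val = 15, slice = 15
After iteration 2: i = 1, max_val = 16, slice = 16
After iteration 3: i = 2, max_val = 16, slice = 15
After iteration 4: i = 3, max_val = 16, slice = 10
Loop ends.

Final answer: 16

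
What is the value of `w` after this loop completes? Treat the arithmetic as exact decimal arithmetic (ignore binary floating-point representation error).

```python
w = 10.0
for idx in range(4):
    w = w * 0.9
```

Let's trace through this code step by step.

Initialize: w = 10.0
Entering loop: for idx in range(4):
After iteration 1: idx = 0, w = 9.0
After iteration 2: idx = 1, w = 8.1
After iteration 3: idx = 2, w = 7.29
After iteration 4: idx = 3, w = 6.561
Loop ends.

Final answer: 6.561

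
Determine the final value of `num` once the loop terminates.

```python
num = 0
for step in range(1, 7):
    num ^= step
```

Let's trace through this code step by step.

Initialize: num = 0
Entering loop: for step in range(1, 7):
After iteration 1: step = 1, num = 1
After iteration 2: step = 2, num = 3
After iteration 3: step = 3, num = 0
After iteration 4: step = 4, num = 4
After iteration 5: step = 5, num = 1
After iteration 6: step = 6, num = 7
Loop ends.

Final answer: 7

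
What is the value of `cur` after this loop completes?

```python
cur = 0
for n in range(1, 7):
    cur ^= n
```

Let's trace through this code step by step.

Initialize: cur = 0
Entering loop: for n in range(1, 7):
After iteration 1: n = 1, cur = 1
After iteration 2: n = 2, cur = 3
After iteration 3: n = 3, cur = 0
After iteration 4: n = 4, cur = 4
After iteration 5: n = 5, cur = 1
After iteration 6: n = 6, cur = 7
Loop ends.

Final answer: 7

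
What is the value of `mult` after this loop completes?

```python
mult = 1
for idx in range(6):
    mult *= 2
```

Let's trace through this code step by step.

Initialize: mult = 1
Entering loop: for idx in range(6):
After iteration 1: idx = 0, mult = 2
After iteration 2: idx = 1, mult = 4
After iteration 3: idx = 2, mult = 8
After iteration 4: idx = 3, mult = 16
After iteration 5: idx = 4, mult = 32
After iteration 6: idx = 5, mult = 64
Loop ends.

Final answer: 64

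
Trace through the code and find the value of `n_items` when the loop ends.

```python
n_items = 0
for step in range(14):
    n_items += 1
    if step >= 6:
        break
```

Let's trace through this code step by step.

Initialize: n_items = 0
Entering loop: for step in range(14):
After iteration 1: step = 0, n_items = 1
After iteration 2: step = 1, n_items = 2
After iteration 3: step = 2, n_items = 3
After iteration 4: step = 3, n_items = 4
After iteration 5: step = 4, n_items = 5
After iteration 6: step = 5, n_items = 6
After iteration 7: step = 6, n_items = 7
Loop ends.

Final answer: 7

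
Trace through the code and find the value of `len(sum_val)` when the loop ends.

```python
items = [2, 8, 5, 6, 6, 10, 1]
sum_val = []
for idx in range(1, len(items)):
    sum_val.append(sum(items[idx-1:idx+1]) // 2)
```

Let's trace through this code step by step.

Initialize: items = [2, 8, 5, 6, 6, 10, 1]
Initialize: sum_val = []
Entering loop: for idx in range(1, len(items)):
After iteration 1: idx = 1, sum_val = [5]
After iteration 2: idx = 2, sum_val = [5, 6]
After iteration 3: idx = 3, sum_val = [5, 6, 5]
After iteration 4: idx = 4, sum_val = [5, 6, 5, 6]
After iteration 5: idx = 5, sum_val = [5, 6, 5, 6, 8]
After iteration 6: idx = 6, sum_val = [5, 6, 5, 6, 8, 5]
Loop ends.
len(sum_val) = 6

Final answer: 6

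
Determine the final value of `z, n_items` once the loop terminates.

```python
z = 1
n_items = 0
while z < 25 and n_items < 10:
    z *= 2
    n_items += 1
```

Let's trace through this code step by step.

Initialize: z = 1
Initialize: n_items = 0
Entering loop: while z < 25 and n_items < 10:
After iteration 1: z = 2, n_items = 1
After iteration 2: z = 4, n_items = 2
After iteration 3: z = 8, n_items = 3
After iteration 4: z = 16, n_items = 4
After iteration 5: z = 32, n_items = 5
Loop ends.

Final answer: 32, 5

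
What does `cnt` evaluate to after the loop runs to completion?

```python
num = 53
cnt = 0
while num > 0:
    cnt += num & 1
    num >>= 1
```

Let's trace through this code step by step.

Initialize: num = 53
Initialize: cnt = 0
Entering loop: while num > 0:
After iteration 1: num = 26, cnt = 1
After iteration 2: num = 13, cnt = 1
After iteration 3: num = 6, cnt = 2
After iteration 4: num = 3, cnt = 2
After iteration 5: num = 1, cnt = 3
After iteration 6: num = 0, cnt = 4
Loop ends.

Final answer: 4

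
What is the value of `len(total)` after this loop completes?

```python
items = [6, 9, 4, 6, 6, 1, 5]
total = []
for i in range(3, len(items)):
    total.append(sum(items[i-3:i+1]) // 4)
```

Let's trace through this code step by step.

Initialize: items = [6, 9, 4, 6, 6, 1, 5]
Initialize: total = []
Entering loop: for i in range(3, len(items)):
After iteration 1: i = 3, total = [6]
After iteration 2: i = 4, total = [6, 6]
After iteration 3: i = 5, total = [6, 6, 4]
After iteration 4: i = 6, total = [6, 6, 4, 4]
Loop ends.
len(total) = 4

Final answer: 4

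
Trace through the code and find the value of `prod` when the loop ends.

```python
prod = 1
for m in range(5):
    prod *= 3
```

Let's trace through this code step by step.

Initialize: prod = 1
Entering loop: for m in range(5):
After iteration 1: m = 0, prod = 3
After iteration 2: m = 1, prod = 9
After iteration 3: m = 2, prod = 27
After iteration 4: m = 3, prod = 81
After iteration 5: m = 4, prod = 243
Loop ends.

Final answer: 243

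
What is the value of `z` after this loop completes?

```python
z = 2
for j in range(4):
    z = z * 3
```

Let's trace through this code step by step.

Initialize: z = 2
Entering loop: for j in range(4):
After iteration 1: j = 0, z = 6
After iteration 2: j = 1, z = 18
After iteration 3: j = 2, z = 54
After iteration 4: j = 3, z = 162
Loop ends.

Final answer: 162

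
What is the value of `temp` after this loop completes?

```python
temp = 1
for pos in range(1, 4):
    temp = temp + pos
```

Let's trace through this code step by step.

Initialize: temp = 1
Entering loop: for pos in range(1, 4):
After iteration 1: pos = 1, temp = 2
After iteration 2: pos = 2, temp = 4
After iteration 3: pos = 3, temp = 7
Loop ends.

Final answer: 7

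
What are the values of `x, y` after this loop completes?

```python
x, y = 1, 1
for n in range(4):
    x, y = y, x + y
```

Let's trace through this code step by step.

Initialize: x = 1
Initialize: y = 1
Entering loop: for n in range(4):
After iteration 1: n = 0, x = 1, y = 2
After iteration 2: n = 1, x = 2, y = 3
After iteration 3: n = 2, x = 3, y = 5
After iteration 4: n = 3, x = 5, y = 8
Loop ends.

Final answer: 5, 8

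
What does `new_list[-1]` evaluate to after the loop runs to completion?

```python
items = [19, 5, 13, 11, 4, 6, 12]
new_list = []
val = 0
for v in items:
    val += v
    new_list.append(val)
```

Let's trace through this code step by step.

Initialize: items = [19, 5, 13, 11, 4, 6, 12]
Initialize: new_list = []
Initialize: val = 0
Entering loop: for v in items:
After iteration 1: v = 19, new_list = [19], val = 19
After iteration 2: v = 5, new_list = [19, 24], val = 24
After iteration 3: v = 13, new_list = [19, 24, 37], val = 37
After iteration 4: v = 11, new_list = [19, 24, 37, 48], val = 48
After iteration 5: v = 4, new_list = [19, 24, 37, 48, 52], val = 52
After iteration 6: v = 6, new_list = [19, 24, 37, 48, 52, 58], val = 58
After iteration 7: v = 12, new_list = [19, 24, 37, 48, 52, 58, 70], val = 70
Loop ends.
new_list[-1] = 70

Final answer: 70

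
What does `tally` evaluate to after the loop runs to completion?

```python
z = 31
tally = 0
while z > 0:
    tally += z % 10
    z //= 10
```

Let's trace through this code step by step.

Initialize: z = 31
Initialize: tally = 0
Entering loop: while z > 0:
After iteration 1: z = 3, tally = 1
After iteration 2: z = 0, tally = 4
Loop ends.

Final answer: 4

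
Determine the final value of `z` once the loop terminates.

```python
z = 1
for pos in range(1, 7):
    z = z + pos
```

Let's trace through this code step by step.

Initialize: z = 1
Entering loop: for pos in range(1, 7):
After iteration 1: pos = 1, z = 2
After iteration 2: pos = 2, z = 4
After iteration 3: pos = 3, z = 7
After iteration 4: pos = 4, z = 11
After iteration 5: pos = 5, z = 16
After iteration 6: pos = 6, z = 22
Loop ends.

Final answer: 22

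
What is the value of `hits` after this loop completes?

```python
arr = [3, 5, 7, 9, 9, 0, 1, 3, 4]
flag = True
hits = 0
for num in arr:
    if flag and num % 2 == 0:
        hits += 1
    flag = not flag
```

Let's trace through this code step by step.

Initialize: arr = [3, 5, 7, 9, 9, 0, 1, 3, 4]
Initialize: flag = True
Initialize: hits = 0
Entering loop: for num in arr:
After iteration 1: num = 3, flag = False, hits = 0
After iteration 2: num = 5, flag = True, hits = 0
After iteration 3: num = 7, flag = False, hits = 0
After iteration 4: num = 9, flag = True, hits = 0
After iteration 5: num = 9, flag = False, hits = 0
After iteration 6: num = 0, flag = True, hits = 0
After iteration 7: num = 1, flag = False, hits = 0
After iteration 8: num = 3, flag = True, hits = 0
After iteration 9: num = 4, flag = False, hits = 1
Loop ends.

Final answer: 1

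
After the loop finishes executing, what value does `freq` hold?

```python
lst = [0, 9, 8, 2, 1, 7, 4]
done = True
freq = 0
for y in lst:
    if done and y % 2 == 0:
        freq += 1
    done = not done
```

Let's trace through this code step by step.

Initialize: lst = [0, 9, 8, 2, 1, 7, 4]
Initialize: done = True
Initialize: freq = 0
Entering loop: for y in lst:
After iteration 1: y = 0, done = False, freq = 1
After iteration 2: y = 9, done = True, freq = 1
After iteration 3: y = 8, done = False, freq = 2
After iteration 4: y = 2, done = True, freq = 2
After iteration 5: y = 1, done = False, freq = 2
After iteration 6: y = 7, done = True, freq = 2
After iteration 7: y = 4, done = False, freq = 3
Loop ends.

Final answer: 3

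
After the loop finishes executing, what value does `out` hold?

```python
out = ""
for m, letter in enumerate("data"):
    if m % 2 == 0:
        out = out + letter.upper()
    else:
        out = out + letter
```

Let's trace through this code step by step.

Initialize: out = ''
Entering loop: for m, letter in enumerate("data"):
After iteration 1: m = 0, letter = 'd', out = 'D'
After iteration 2: m = 1, letter = 'a', out = 'Da'
After iteration 3: m = 2, letter = 't', out = 'DaT'
After iteration 4: m = 3, letter = 'a', out = 'DaTa'
Loop ends.

Final answer: 'DaTa'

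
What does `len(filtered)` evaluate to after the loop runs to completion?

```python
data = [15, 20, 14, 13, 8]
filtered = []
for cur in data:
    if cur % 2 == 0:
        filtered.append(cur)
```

Let's trace through this code step by step.

Initialize: data = [15, 20, 14, 13, 8]
Initialize: filtered = []
Entering loop: for cur in data:
After iteration 1: cur = 15, filtered = []
After iteration 2: cur = 20, filtered = [20]
After iteration 3: cur = 14, filtered = [20, 14]
After iteration 4: cur = 13, filtered = [20, 14]
After iteration 5: cur = 8, filtered = [20, 14, 8]
Loop ends.
len(filtered) = 3

Final answer: 3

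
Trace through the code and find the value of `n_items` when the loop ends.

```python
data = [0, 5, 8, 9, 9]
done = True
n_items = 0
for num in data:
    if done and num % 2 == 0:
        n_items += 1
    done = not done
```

Let's trace through this code step by step.

Initialize: data = [0, 5, 8, 9, 9]
Initialize: done = True
Initialize: n_items = 0
Entering loop: for num in data:
After iteration 1: num = 0, done = False, n_items = 1
After iteration 2: num = 5, done = True, n_items = 1
After iteration 3: num = 8, done = False, n_items = 2
After iteration 4: num = 9, done = True, n_items = 2
After iteration 5: num = 9, done = False, n_items = 2
Loop ends.

Final answer: 2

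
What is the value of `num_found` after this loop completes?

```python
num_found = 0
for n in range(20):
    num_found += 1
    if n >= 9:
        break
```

Let's trace through this code step by step.

Initialize: num_found = 0
Entering loop: for n in range(20):
After iteration 1: n = 0, num_found = 1
After iteration 2: n = 1, num_found = 2
After iteration 3: n = 2, num_found = 3
After iteration 4: n = 3, num_found = 4
After iteration 5: n = 4, num_found = 5
After iteration 6: n = 5, num_found = 6
After iteration 7: n = 6, num_found = 7
After iteration 8: n = 7, num_found = 8
After iteration 9: n = 8, num_found = 9
After iteration 10: n = 9, num_found = 10
Loop ends.

Final answer: 10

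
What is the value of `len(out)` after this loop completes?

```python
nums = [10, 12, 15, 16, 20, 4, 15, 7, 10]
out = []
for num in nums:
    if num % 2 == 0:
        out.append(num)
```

Let's trace through this code step by step.

Initialize: nums = [10, 12, 15, 16, 20, 4, 15, 7, 10]
Initialize: out = []
Entering loop: for num in nums:
After iteration 1: num = 10, out = [10]
After iteration 2: num = 12, out = [10, 12]
After iteration 3: num = 15, out = [10, 12]
After iteration 4: num = 16, out = [10, 12, 16]
After iteration 5: num = 20, out = [10, 12, 16, 20]
After iteration 6: num = 4, out = [10, 12, 16, 20, 4]
After iteration 7: num = 15, out = [10, 12, 16, 20, 4]
After iteration 8: num = 7, out = [10, 12, 16, 20, 4]
After iteration 9: num = 10, out = [10, 12, 16, 20, 4, 10]
Loop ends.
len(out) = 6

Final answer: 6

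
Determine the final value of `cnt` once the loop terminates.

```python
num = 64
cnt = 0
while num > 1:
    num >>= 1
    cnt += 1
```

Let's trace through this code step by step.

Initialize: num = 64
Initialize: cnt = 0
Entering loop: while num > 1:
After iteration 1: num = 32, cnt = 1
After iteration 2: num = 16, cnt = 2
After iteration 3: num = 8, cnt = 3
After iteration 4: num = 4, cnt = 4
After iteration 5: num = 2, cnt = 5
After iteration 6: num = 1, cnt = 6
Loop ends.

Final answer: 6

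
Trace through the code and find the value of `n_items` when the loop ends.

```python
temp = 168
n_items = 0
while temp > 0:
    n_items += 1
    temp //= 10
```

Let's trace through this code step by step.

Initialize: temp = 168
Initialize: n_items = 0
Entering loop: while temp > 0:
After iteration 1: temp = 16, n_items = 1
After iteration 2: temp = 1, n_items = 2
After iteration 3: temp = 0, n_items = 3
Loop ends.

Final answer: 3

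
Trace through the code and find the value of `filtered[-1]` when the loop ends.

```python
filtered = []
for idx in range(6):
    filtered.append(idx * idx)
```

Let's trace through this code step by step.

Initialize: filtered = []
Entering loop: for idx in range(6):
After iteration 1: idx = 0, filtered = [0]
After iteration 2: idx = 1, filtered = [0, 1]
After iteration 3: idx = 2, filtered = [0, 1, 4]
After iteration 4: idx = 3, filtered = [0, 1, 4, 9]
After iteration 5: idx = 4, filtered = [0, 1, 4, 9, 16]
After iteration 6: idx = 5, filtered = [0, 1, 4, 9, 16, 25]
Loop ends.
filtered[-1] = 25

Final answer: 25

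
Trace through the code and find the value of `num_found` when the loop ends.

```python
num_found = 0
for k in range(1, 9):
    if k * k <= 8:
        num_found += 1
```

Let's trace through this code step by step.

Initialize: num_found = 0
Entering loop: for k in range(1, 9):
After iteration 1: k = 1, num_found = 1
After iteration 2: k = 2, num_found = 2
After iteration 3: k = 3, num_found = 2
After iteration 4: k = 4, num_found = 2
After iteration 5: k = 5, num_found = 2
After iteration 6: k = 6, num_found = 2
After iteration 7: k = 7, num_found = 2
After iteration 8: k = 8, num_found = 2
Loop ends.

Final answer: 2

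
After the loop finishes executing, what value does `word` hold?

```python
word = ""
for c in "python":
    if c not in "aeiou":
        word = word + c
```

Let's trace through this code step by step.

Initialize: word = ''
Entering loop: for c in "python":
After iteration 1: c = 'p', word = 'p'
After iteration 2: c = 'y', word = 'py'
After iteration 3: c = 't', word = 'pyt'
After iteration 4: c = 'h', word = 'pyth'
After iteration 5: c = 'o', word = 'pyth'
After iteration 6: c = 'n', word = 'pythn'
Loop ends.

Final answer: 'pythn'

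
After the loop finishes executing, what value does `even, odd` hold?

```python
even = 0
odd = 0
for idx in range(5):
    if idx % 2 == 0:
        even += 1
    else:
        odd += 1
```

Let's trace through this code step by step.

Initialize: even = 0
Initialize: odd = 0
Entering loop: for idx in range(5):
After iteration 1: idx = 0, even = 1, odd = 0
After iteration 2: idx = 1, even = 1, odd = 1
After iteration 3: idx = 2, even = 2, odd = 1
After iteration 4: idx = 3, even = 2, odd = 2
After iteration 5: idx = 4, even = 3, odd = 2
Loop ends.

Final answer: 3, 2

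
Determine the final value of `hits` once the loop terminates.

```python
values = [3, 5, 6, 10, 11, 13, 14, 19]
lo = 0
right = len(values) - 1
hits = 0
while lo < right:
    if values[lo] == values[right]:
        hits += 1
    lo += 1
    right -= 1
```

Let's trace through this code step by step.

Initialize: values = [3, 5, 6, 10, 11, 13, 14, 19]
Initialize: lo = 0
Initialize: right = 7
Initialize: hits = 0
Entering loop: while lo < right:
After iteration 1: lo = 1, right = 6, hits = 0
After iteration 2: lo = 2, right = 5, hits = 0
After iteration 3: lo = 3, right = 4, hits = 0
After iteration 4: lo = 4, right = 3, hits = 0
Loop ends.

Final answer: 0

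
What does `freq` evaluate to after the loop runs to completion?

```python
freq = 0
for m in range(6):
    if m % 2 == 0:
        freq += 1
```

Let's trace through this code step by step.

Initialize: freq = 0
Entering loop: for m in range(6):
After iteration 1: m = 0, freq = 1
After iteration 2: m = 1, freq = 1
After iteration 3: m = 2, freq = 2
After iteration 4: m = 3, freq = 2
After iteration 5: m = 4, freq = 3
After iteration 6: m = 5, freq = 3
Loop ends.

Final answer: 3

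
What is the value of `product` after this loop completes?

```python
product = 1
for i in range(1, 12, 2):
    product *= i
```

Let's trace through this code step by step.

Initialize: product = 1
Entering loop: for i in range(1, 12, 2):
After iteration 1: i = 1, product = 1
After iteration 2: i = 3, product = 3
After iteration 3: i = 5, product = 15
After iteration 4: i = 7, product = 105
After iteration 5: i = 9, product = 945
After iteration 6: i = 11, product = 10395
Loop ends.

Final answer: 10395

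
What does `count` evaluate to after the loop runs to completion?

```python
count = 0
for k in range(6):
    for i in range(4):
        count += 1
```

Let's trace through this code step by step.

Initialize: count = 0
Entering loop: for k in range(6):
After iteration 1: k = 0, count = 4
After iteration 2: k = 1, count = 8
After iteration 3: k = 2, count = 12
After iteration 4: k = 3, count = 16
After iteration 5: k = 4, count = 20
After iteration 6: k = 5, count = 24
Loop ends.

Final answer: 24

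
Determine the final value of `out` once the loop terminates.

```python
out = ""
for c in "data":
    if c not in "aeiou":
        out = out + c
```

Let's trace through this code step by step.

Initialize: out = ''
Entering loop: for c in "data":
After iteration 1: c = 'd', out = 'd'
After iteration 2: c = 'a', out = 'd'
After iteration 3: c = 't', out = 'dt'
After iteration 4: c = 'a', out = 'dt'
Loop ends.

Final answer: 'dt'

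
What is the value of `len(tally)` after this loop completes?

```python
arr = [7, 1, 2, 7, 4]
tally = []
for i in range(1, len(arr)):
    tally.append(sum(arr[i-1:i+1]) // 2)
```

Let's trace through this code step by step.

Initialize: arr = [7, 1, 2, 7, 4]
Initialize: tally = []
Entering loop: for i in range(1, len(arr)):
After iteration 1: i = 1, tally = [4]
After iteration 2: i = 2, tally = [4, 1]
After iteration 3: i = 3, tally = [4, 1, 4]
After iteration 4: i = 4, tally = [4, 1, 4, 5]
Loop ends.
len(tally) = 4

Final answer: 4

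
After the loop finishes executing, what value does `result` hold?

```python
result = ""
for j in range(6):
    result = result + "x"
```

Let's trace through this code step by step.

Initialize: result = ''
Entering loop: for j in range(6):
After iteration 1: j = 0, result = 'x'
After iteration 2: j = 1, result = 'xx'
After iteration 3: j = 2, result = 'xxx'
After iteration 4: j = 3, result = 'xxxx'
After iteration 5: j = 4, result = 'xxxxx'
After iteration 6: j = 5, result = 'xxxxxx'
Loop ends.

Final answer: 'xxxxxx'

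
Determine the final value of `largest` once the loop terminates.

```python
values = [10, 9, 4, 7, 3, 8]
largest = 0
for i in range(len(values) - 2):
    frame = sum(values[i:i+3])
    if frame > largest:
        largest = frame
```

Let's trace through this code step by step.

Initialize: values = [10, 9, 4, 7, 3, 8]
Initialize: largest = 0
Entering loop: for i in range(len(values) - 2):
After iteration 1: i = 0, largest = 23, frame = 23
After iteration 2: i = 1, largest = 23, frame = 20
After iteration 3: i = 2, largest = 23, frame = 14
After iteration 4: i = 3, largest = 23, frame = 18
Loop ends.

Final answer: 23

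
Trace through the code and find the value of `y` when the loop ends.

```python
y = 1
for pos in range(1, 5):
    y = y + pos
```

Let's trace through this code step by step.

Initialize: y = 1
Entering loop: for pos in range(1, 5):
After iteration 1: pos = 1, y = 2
After iteration 2: pos = 2, y = 4
After iteration 3: pos = 3, y = 7
After iteration 4: pos = 4, y = 11
Loop ends.

Final answer: 11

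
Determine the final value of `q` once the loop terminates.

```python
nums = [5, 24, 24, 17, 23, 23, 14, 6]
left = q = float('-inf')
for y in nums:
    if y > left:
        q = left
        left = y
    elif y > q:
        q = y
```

Let's trace through this code step by step.

Initialize: nums = [5, 24, 24, 17, 23, 23, 14, 6]
Initialize: left = -inf
Initialize: q = -inf
Entering loop: for y in nums:
After iteration 1: y = 5, left = 5, q = -inf
After iteration 2: y = 24, left = 24, q = 5
After iteration 3: y = 24, left = 24, q = 24
After iteration 4: y = 17, left = 24, q = 24
After iteration 5: y = 23, left = 24, q = 24
After iteration 6: y = 23, left = 24, q = 24
After iteration 7: y = 14, left = 24, q = 24
After iteration 8: y = 6, left = 24, q = 24
Loop ends.

Final answer: 24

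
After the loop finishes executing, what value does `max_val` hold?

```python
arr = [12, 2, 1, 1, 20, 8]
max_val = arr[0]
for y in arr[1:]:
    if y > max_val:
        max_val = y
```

Let's trace through this code step by step.

Initialize: arr = [12, 2, 1, 1, 20, 8]
Initialize: max_val = 12
Entering loop: for y in arr[1:]:
After iteration 1: y = 2, max_val = 12
After iteration 2: y = 1, max_val = 12
After iteration 3: y = 1, max_val = 12
After iteration 4: y = 20, max_val = 20
After iteration 5: y = 8, max_val = 20
Loop ends.

Final answer: 20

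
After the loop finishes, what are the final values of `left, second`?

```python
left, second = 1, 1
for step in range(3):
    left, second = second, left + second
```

Let's trace through this code step by step.

Initialize: left = 1
Initialize: second = 1
Entering loop: for step in range(3):
After iteration 1: step = 0, left = 1, second = 2
After iteration 2: step = 1, left = 2, second = 3
After iteration 3: step = 2, left = 3, second = 5
Loop ends.

Final answer: 3, 5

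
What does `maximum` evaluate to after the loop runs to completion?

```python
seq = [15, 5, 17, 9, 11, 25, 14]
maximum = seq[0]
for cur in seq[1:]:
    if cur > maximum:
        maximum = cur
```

Let's trace through this code step by step.

Initialize: seq = [15, 5, 17, 9, 11, 25, 14]
Initialize: maximum = 15
Entering loop: for cur in seq[1:]:
After iteration 1: cur = 5, maximum = 15
After iteration 2: cur = 17, maximum = 17
After iteration 3: cur = 9, maximum = 17
After iteration 4: cur = 11, maximum = 17
After iteration 5: cur = 25, maximum = 25
After iteration 6: cur = 14, maximum = 25
Loop ends.

Final answer: 25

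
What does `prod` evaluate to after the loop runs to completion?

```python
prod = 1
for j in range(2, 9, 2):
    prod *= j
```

Let's trace through this code step by step.

Initialize: prod = 1
Entering loop: for j in range(2, 9, 2):
After iteration 1: j = 2, prod = 2
After iteration 2: j = 4, prod = 8
After iteration 3: j = 6, prod = 48
After iteration 4: j = 8, prod = 384
Loop ends.

Final answer: 384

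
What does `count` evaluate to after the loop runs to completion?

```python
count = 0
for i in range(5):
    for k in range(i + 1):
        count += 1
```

Let's trace through this code step by step.

Initialize: count = 0
Entering loop: for i in range(5):
After iteration 1: i = 0, count = 1, k = 0
After iteration 2: i = 1, count = 3, k = 1
After iteration 3: i = 2, count = 6, k = 2
After iteration 4: i = 3, count = 10, k = 3
After iteration 5: i = 4, count = 15, k = 4
Loop ends.

Final answer: 15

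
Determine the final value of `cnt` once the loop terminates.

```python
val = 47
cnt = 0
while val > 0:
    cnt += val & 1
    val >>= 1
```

Let's trace through this code step by step.

Initialize: val = 47
Initialize: cnt = 0
Entering loop: while val > 0:
After iteration 1: val = 23, cnt = 1
After iteration 2: val = 11, cnt = 2
After iteration 3: val = 5, cnt = 3
After iteration 4: val = 2, cnt = 4
After iteration 5: val = 1, cnt = 4
After iteration 6: val = 0, cnt = 5
Loop ends.

Final answer: 5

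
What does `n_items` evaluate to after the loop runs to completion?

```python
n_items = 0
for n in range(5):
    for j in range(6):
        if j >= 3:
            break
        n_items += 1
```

Let's trace through this code step by step.

Initialize: n_items = 0
Entering loop: for n in range(5):
After iteration 1: n = 0, n_items = 3
After iteration 2: n = 1, n_items = 6
After iteration 3: n = 2, n_items = 9
After iteration 4: n = 3, n_items = 12
After iteration 5: n = 4, n_items = 15
Loop ends.

Final answer: 15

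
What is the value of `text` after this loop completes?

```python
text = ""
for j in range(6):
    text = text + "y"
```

Let's trace through this code step by step.

Initialize: text = ''
Entering loop: for j in range(6):
After iteration 1: j = 0, text = 'y'
After iteration 2: j = 1, text = 'yy'
After iteration 3: j = 2, text = 'yyy'
After iteration 4: j = 3, text = 'yyyy'
After iteration 5: j = 4, text = 'yyyyy'
After iteration 6: j = 5, text = 'yyyyyy'
Loop ends.

Final answer: 'yyyyyy'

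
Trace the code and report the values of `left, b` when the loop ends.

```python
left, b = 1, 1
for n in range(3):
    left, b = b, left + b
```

Let's trace through this code step by step.

Initialize: left = 1
Initialize: b = 1
Entering loop: for n in range(3):
After iteration 1: n = 0, left = 1, b = 2
After iteration 2: n = 1, left = 2, b = 3
After iteration 3: n = 2, left = 3, b = 5
Loop ends.

Final answer: 3, 5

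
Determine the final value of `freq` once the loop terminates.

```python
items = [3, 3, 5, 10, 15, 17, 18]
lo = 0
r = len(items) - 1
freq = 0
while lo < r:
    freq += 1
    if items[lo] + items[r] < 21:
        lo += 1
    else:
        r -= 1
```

Let's trace through this code step by step.

Initialize: items = [3, 3, 5, 10, 15, 17, 18]
Initialize: lo = 0
Initialize: r = 6
Initialize: freq = 0
Entering loop: while lo < r:
After iteration 1: lo = 0, r = 5, freq = 1
After iteration 2: lo = 1, r = 5, freq = 2
After iteration 3: lo = 2, r = 5, freq = 3
After iteration 4: lo = 2, r = 4, freq = 4
After iteration 5: lo = 3, r = 4, freq = 5
After iteration 6: lo = 3, r = 3, freq = 6
Loop ends.

Final answer: 6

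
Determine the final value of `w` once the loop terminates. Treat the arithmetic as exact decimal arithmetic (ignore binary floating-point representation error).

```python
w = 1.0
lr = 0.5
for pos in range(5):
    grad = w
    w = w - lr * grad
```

Let's trace through this code step by step.

Initialize: w = 1.0
Initialize: lr = 0.5
Entering loop: for pos in range(5):
After iteration 1: pos = 0, w = 0.5, grad = 1.0
After iteration 2: pos = 1, w = 0.25, grad = 0.5
After iteration 3: pos = 2, w = 0.125, grad = 0.25
After iteration 4: pos = 3, w = 0.0625, grad = 0.125
After iteration 5: pos = 4, w = 0.03125, grad = 0.0625
Loop ends.

Final answer: 0.03125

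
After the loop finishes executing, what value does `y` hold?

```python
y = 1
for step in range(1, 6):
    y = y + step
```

Let's trace through this code step by step.

Initialize: y = 1
Entering loop: for step in range(1, 6):
After iteration 1: step = 1, y = 2
After iteration 2: step = 2, y = 4
After iteration 3: step = 3, y = 7
After iteration 4: step = 4, y = 11
After iteration 5: step = 5, y = 16
Loop ends.

Final answer: 16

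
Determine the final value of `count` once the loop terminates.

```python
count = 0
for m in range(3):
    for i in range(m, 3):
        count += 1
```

Let's trace through this code step by step.

Initialize: count = 0
Entering loop: for m in range(3):
After iteration 1: m = 0, count = 3
After iteration 2: m = 1, count = 5
After iteration 3: m = 2, count = 6
Loop ends.

Final answer: 6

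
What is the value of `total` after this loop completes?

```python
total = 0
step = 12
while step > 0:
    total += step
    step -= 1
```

Let's trace through this code step by step.

Initialize: total = 0
Initialize: step = 12
Entering loop: while step > 0:
After iteration 1: total = 12, step = 11
After iteration 2: total = 23, step = 10
After iteration 3: total = 33, step = 9
After iteration 4: total = 42, step = 8
After iteration 5: total = 50, step = 7
After iteration 6: total = 57, step = 6
After iteration 7: total = 63, step = 5
After iteration 8: total = 68, step = 4
After iteration 9: total = 72, step = 3
After iteration 10: total = 75, step = 2
After iteration 11: total = 77, step = 1
After iteration 12: total = 78, step = 0
Loop ends.

Final answer: 78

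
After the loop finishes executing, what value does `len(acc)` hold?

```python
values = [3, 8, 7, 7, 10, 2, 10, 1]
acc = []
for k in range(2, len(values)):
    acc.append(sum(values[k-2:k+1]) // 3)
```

Let's trace through this code step by step.

Initialize: values = [3, 8, 7, 7, 10, 2, 10, 1]
Initialize: acc = []
Entering loop: for k in range(2, len(values)):
After iteration 1: k = 2, acc = [6]
After iteration 2: k = 3, acc = [6, 7]
After iteration 3: k = 4, acc = [6, 7, 8]
After iteration 4: k = 5, acc = [6, 7, 8, 6]
After iteration 5: k = 6, acc = [6, 7, 8, 6, 7]
After iteration 6: k = 7, acc = [6, 7, 8, 6, 7, 4]
Loop ends.
len(acc) = 6

Final answer: 6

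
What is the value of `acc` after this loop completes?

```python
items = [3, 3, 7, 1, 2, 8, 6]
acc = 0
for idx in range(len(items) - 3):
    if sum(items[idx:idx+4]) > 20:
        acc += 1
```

Let's trace through this code step by step.

Initialize: items = [3, 3, 7, 1, 2, 8, 6]
Initialize: acc = 0
Entering loop: for idx in range(len(items) - 3):
After iteration 1: idx = 0, acc = 0
After iteration 2: idx = 1, acc = 0
After iteration 3: idx = 2, acc = 0
After iteration 4: idx = 3, acc = 0
Loop ends.

Final answer: 0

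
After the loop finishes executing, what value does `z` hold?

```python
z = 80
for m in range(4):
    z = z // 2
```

Let's trace through this code step by step.

Initialize: z = 80
Entering loop: for m in range(4):
After iteration 1: m = 0, z = 40
After iteration 2: m = 1, z = 20
After iteration 3: m = 2, z = 10
After iteration 4: m = 3, z = 5
Loop ends.

Final answer: 5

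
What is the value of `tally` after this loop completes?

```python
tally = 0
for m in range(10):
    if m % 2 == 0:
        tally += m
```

Let's trace through this code step by step.

Initialize: tally = 0
Entering loop: for m in range(10):
After iteration 1: m = 0, tally = 0
After iteration 2: m = 1, tally = 0
After iteration 3: m = 2, tally = 2
After iteration 4: m = 3, tally = 2
After iteration 5: m = 4, tally = 6
After iteration 6: m = 5, tally = 6
After iteration 7: m = 6, tally = 12
After iteration 8: m = 7, tally = 12
After iteration 9: m = 8, tally = 20
After iteration 10: m = 9, tally = 20
Loop ends.

Final answer: 20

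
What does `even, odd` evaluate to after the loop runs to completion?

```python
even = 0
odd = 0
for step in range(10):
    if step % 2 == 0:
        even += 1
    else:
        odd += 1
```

Let's trace through this code step by step.

Initialize: even = 0
Initialize: odd = 0
Entering loop: for step in range(10):
After iteration 1: step = 0, even = 1, odd = 0
After iteration 2: step = 1, even = 1, odd = 1
After iteration 3: step = 2, even = 2, odd = 1
After iteration 4: step = 3, even = 2, odd = 2
After iteration 5: step = 4, even = 3, odd = 2
After iteration 6: step = 5, even = 3, odd = 3
After iteration 7: step = 6, even = 4, odd = 3
After iteration 8: step = 7, even = 4, odd = 4
After iteration 9: step = 8, even = 5, odd = 4
After iteration 10: step = 9, even = 5, odd = 5
Loop ends.

Final answer: 5, 5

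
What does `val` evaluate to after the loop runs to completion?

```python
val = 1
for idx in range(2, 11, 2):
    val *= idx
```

Let's trace through this code step by step.

Initialize: val = 1
Entering loop: for idx in range(2, 11, 2):
After iteration 1: idx = 2, val = 2
After iteration 2: idx = 4, val = 8
After iteration 3: idx = 6, val = 48
After iteration 4: idx = 8, val = 384
After iteration 5: idx = 10, val = 3840
Loop ends.

Final answer: 3840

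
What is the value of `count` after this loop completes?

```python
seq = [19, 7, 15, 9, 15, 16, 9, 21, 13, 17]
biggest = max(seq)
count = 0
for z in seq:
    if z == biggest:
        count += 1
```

Let's trace through this code step by step.

Initialize: seq = [19, 7, 15, 9, 15, 16, 9, 21, 13, 17]
Initialize: biggest = 21
Initialize: count = 0
Entering loop: for z in seq:
After iteration 1: z = 19, count = 0
After iteration 2: z = 7, count = 0
After iteration 3: z = 15, count = 0
After iteration 4: z = 9, count = 0
After iteration 5: z = 15, count = 0
After iteration 6: z = 16, count = 0
After iteration 7: z = 9, count = 0
After iteration 8: z = 21, count = 1
After iteration 9: z = 13, count = 1
After iteration 10: z = 17, count = 1
Loop ends.

Final answer: 1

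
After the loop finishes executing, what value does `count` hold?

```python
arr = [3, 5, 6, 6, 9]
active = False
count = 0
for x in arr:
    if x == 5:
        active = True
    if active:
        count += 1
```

Let's trace through this code step by step.

Initialize: arr = [3, 5, 6, 6, 9]
Initialize: active = False
Initialize: count = 0
Entering loop: for x in arr:
After iteration 1: x = 3, active = False, count = 0
After iteration 2: x = 5, active = True, count = 1
After iteration 3: x = 6, active = True, count = 2
After iteration 4: x = 6, active = True, count = 3
After iteration 5: x = 9, active = True, count = 4
Loop ends.

Final answer: 4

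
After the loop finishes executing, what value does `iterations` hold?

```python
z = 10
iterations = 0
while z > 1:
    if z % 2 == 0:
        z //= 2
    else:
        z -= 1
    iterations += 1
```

Let's trace through this code step by step.

Initialize: z = 10
Initialize: iterations = 0
Entering loop: while z > 1:
After iteration 1: z = 5, iterations = 1
After iteration 2: z = 4, iterations = 2
After iteration 3: z = 2, iterations = 3
After iteration 4: z = 1, iterations = 4
Loop ends.

Final answer: 4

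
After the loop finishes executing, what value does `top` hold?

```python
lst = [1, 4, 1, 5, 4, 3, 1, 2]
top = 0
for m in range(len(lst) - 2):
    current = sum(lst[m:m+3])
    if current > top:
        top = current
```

Let's trace through this code step by step.

Initialize: lst = [1, 4, 1, 5, 4, 3, 1, 2]
Initialize: top = 0
Entering loop: for m in range(len(lst) - 2):
After iteration 1: m = 0, top = 6, current = 6
After iteration 2: m = 1, top = 10, current = 10
After iteration 3: m = 2, top = 10, current = 10
After iteration 4: m = 3, top = 12, current = 12
After iteration 5: m = 4, top = 12, current = 8
After iteration 6: m = 5, top = 12, current = 6
Loop ends.

Final answer: 12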